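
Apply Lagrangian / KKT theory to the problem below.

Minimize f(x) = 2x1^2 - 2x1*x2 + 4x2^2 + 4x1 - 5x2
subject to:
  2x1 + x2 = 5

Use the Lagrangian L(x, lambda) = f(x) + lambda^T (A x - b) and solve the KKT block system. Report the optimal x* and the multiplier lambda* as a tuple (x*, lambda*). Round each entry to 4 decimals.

Form the Lagrangian:
  L(x, lambda) = (1/2) x^T Q x + c^T x + lambda^T (A x - b)
Stationarity (grad_x L = 0): Q x + c + A^T lambda = 0.
Primal feasibility: A x = b.

This gives the KKT block system:
  [ Q   A^T ] [ x     ]   [-c ]
  [ A    0  ] [ lambda ] = [ b ]

Solving the linear system:
  x*      = (1.7273, 1.5455)
  lambda* = (-3.9091)
  f(x*)   = 9.3636

x* = (1.7273, 1.5455), lambda* = (-3.9091)


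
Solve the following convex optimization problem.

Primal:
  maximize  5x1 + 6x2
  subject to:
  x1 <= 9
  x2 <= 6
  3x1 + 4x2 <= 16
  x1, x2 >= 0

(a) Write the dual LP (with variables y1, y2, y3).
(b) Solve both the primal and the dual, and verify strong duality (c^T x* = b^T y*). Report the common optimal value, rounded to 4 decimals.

The standard primal-dual pair for 'max c^T x s.t. A x <= b, x >= 0' is:
  Dual:  min b^T y  s.t.  A^T y >= c,  y >= 0.

So the dual LP is:
  minimize  9y1 + 6y2 + 16y3
  subject to:
    y1 + 3y3 >= 5
    y2 + 4y3 >= 6
    y1, y2, y3 >= 0

Solving the primal: x* = (5.3333, 0).
  primal value c^T x* = 26.6667.
Solving the dual: y* = (0, 0, 1.6667).
  dual value b^T y* = 26.6667.
Strong duality: c^T x* = b^T y*. Confirmed.

26.6667


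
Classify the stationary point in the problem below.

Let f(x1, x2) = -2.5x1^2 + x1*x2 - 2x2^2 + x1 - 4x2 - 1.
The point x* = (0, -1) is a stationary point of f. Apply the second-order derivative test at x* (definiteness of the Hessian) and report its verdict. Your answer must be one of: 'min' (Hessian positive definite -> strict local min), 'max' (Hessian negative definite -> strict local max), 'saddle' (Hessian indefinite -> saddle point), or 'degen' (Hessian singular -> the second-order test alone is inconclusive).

Compute the Hessian H = grad^2 f:
  H = [[-5, 1], [1, -4]]
Verify stationarity: grad f(x*) = H x* + g = (0, 0).
Eigenvalues of H: -5.618, -3.382.
Both eigenvalues < 0, so H is negative definite -> x* is a strict local max.

max


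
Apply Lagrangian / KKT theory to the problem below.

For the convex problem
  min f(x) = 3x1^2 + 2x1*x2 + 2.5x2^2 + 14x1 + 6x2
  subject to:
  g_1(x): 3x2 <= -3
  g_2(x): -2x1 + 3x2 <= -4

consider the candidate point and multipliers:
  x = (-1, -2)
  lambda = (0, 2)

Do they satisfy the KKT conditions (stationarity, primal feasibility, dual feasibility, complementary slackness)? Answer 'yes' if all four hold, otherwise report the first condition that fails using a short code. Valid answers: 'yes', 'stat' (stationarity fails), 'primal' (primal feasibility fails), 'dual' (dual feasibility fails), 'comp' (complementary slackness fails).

Gradient of f: grad f(x) = Q x + c = (4, -6)
Constraint values g_i(x) = a_i^T x - b_i:
  g_1((-1, -2)) = -3
  g_2((-1, -2)) = 0
Stationarity residual: grad f(x) + sum_i lambda_i a_i = (0, 0)
  -> stationarity OK
Primal feasibility (all g_i <= 0): OK
Dual feasibility (all lambda_i >= 0): OK
Complementary slackness (lambda_i * g_i(x) = 0 for all i): OK

Verdict: yes, KKT holds.

yes


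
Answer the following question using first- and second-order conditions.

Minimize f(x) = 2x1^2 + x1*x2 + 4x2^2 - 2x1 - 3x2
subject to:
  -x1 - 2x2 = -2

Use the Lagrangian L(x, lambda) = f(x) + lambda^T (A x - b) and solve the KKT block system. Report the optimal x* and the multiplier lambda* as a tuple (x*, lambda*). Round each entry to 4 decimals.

Form the Lagrangian:
  L(x, lambda) = (1/2) x^T Q x + c^T x + lambda^T (A x - b)
Stationarity (grad_x L = 0): Q x + c + A^T lambda = 0.
Primal feasibility: A x = b.

This gives the KKT block system:
  [ Q   A^T ] [ x     ]   [-c ]
  [ A    0  ] [ lambda ] = [ b ]

Solving the linear system:
  x*      = (0.7, 0.65)
  lambda* = (1.45)
  f(x*)   = -0.225

x* = (0.7, 0.65), lambda* = (1.45)


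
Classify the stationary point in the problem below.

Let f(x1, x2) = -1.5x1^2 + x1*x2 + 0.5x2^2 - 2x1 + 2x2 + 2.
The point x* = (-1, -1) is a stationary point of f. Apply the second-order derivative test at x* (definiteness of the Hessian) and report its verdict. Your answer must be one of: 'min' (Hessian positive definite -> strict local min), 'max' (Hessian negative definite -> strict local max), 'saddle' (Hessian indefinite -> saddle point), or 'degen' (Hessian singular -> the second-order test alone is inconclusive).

Compute the Hessian H = grad^2 f:
  H = [[-3, 1], [1, 1]]
Verify stationarity: grad f(x*) = H x* + g = (0, 0).
Eigenvalues of H: -3.2361, 1.2361.
Eigenvalues have mixed signs, so H is indefinite -> x* is a saddle point.

saddle


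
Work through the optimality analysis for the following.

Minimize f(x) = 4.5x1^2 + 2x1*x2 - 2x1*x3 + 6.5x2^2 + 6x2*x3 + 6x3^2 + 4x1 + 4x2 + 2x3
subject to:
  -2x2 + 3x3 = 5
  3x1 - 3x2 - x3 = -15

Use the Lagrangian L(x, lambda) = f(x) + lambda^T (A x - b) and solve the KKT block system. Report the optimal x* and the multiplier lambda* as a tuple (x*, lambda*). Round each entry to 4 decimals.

Form the Lagrangian:
  L(x, lambda) = (1/2) x^T Q x + c^T x + lambda^T (A x - b)
Stationarity (grad_x L = 0): Q x + c + A^T lambda = 0.
Primal feasibility: A x = b.

This gives the KKT block system:
  [ Q   A^T ] [ x     ]   [-c ]
  [ A    0  ] [ lambda ] = [ b ]

Solving the linear system:
  x*      = (-3.7841, 0.5403, 2.0268)
  lambda* = (-8.7072, 11.0101)
  f(x*)   = 99.8831

x* = (-3.7841, 0.5403, 2.0268), lambda* = (-8.7072, 11.0101)


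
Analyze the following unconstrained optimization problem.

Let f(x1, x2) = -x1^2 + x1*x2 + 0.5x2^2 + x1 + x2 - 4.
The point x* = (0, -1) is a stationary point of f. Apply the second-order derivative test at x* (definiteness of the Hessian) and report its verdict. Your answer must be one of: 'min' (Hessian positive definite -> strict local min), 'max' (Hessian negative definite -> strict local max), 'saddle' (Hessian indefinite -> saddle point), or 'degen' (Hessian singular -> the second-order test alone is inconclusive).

Compute the Hessian H = grad^2 f:
  H = [[-2, 1], [1, 1]]
Verify stationarity: grad f(x*) = H x* + g = (0, 0).
Eigenvalues of H: -2.3028, 1.3028.
Eigenvalues have mixed signs, so H is indefinite -> x* is a saddle point.

saddle


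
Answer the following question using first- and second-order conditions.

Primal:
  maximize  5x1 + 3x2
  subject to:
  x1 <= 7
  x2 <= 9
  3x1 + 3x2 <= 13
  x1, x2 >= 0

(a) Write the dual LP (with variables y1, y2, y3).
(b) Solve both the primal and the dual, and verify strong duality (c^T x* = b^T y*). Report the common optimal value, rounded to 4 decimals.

The standard primal-dual pair for 'max c^T x s.t. A x <= b, x >= 0' is:
  Dual:  min b^T y  s.t.  A^T y >= c,  y >= 0.

So the dual LP is:
  minimize  7y1 + 9y2 + 13y3
  subject to:
    y1 + 3y3 >= 5
    y2 + 3y3 >= 3
    y1, y2, y3 >= 0

Solving the primal: x* = (4.3333, 0).
  primal value c^T x* = 21.6667.
Solving the dual: y* = (0, 0, 1.6667).
  dual value b^T y* = 21.6667.
Strong duality: c^T x* = b^T y*. Confirmed.

21.6667


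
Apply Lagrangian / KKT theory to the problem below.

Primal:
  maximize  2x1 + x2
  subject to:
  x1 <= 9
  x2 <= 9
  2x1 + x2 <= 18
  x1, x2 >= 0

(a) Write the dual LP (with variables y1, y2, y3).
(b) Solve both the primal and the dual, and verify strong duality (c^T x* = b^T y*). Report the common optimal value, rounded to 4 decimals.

The standard primal-dual pair for 'max c^T x s.t. A x <= b, x >= 0' is:
  Dual:  min b^T y  s.t.  A^T y >= c,  y >= 0.

So the dual LP is:
  minimize  9y1 + 9y2 + 18y3
  subject to:
    y1 + 2y3 >= 2
    y2 + y3 >= 1
    y1, y2, y3 >= 0

Solving the primal: x* = (9, 0).
  primal value c^T x* = 18.
Solving the dual: y* = (0, 0, 1).
  dual value b^T y* = 18.
Strong duality: c^T x* = b^T y*. Confirmed.

18


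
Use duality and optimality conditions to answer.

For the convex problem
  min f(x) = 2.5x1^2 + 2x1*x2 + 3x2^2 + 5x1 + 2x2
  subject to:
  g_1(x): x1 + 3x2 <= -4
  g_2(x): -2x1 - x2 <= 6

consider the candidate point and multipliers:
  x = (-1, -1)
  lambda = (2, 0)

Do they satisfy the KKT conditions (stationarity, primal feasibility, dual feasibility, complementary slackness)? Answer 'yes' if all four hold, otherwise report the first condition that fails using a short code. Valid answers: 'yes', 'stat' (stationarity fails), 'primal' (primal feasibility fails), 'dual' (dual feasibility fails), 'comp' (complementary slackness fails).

Gradient of f: grad f(x) = Q x + c = (-2, -6)
Constraint values g_i(x) = a_i^T x - b_i:
  g_1((-1, -1)) = 0
  g_2((-1, -1)) = -3
Stationarity residual: grad f(x) + sum_i lambda_i a_i = (0, 0)
  -> stationarity OK
Primal feasibility (all g_i <= 0): OK
Dual feasibility (all lambda_i >= 0): OK
Complementary slackness (lambda_i * g_i(x) = 0 for all i): OK

Verdict: yes, KKT holds.

yes


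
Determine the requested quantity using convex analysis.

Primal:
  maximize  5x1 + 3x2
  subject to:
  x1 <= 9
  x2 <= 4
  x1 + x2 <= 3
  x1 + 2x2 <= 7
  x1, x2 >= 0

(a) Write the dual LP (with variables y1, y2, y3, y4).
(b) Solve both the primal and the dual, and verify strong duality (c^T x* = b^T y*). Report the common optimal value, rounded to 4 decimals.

The standard primal-dual pair for 'max c^T x s.t. A x <= b, x >= 0' is:
  Dual:  min b^T y  s.t.  A^T y >= c,  y >= 0.

So the dual LP is:
  minimize  9y1 + 4y2 + 3y3 + 7y4
  subject to:
    y1 + y3 + y4 >= 5
    y2 + y3 + 2y4 >= 3
    y1, y2, y3, y4 >= 0

Solving the primal: x* = (3, 0).
  primal value c^T x* = 15.
Solving the dual: y* = (0, 0, 5, 0).
  dual value b^T y* = 15.
Strong duality: c^T x* = b^T y*. Confirmed.

15


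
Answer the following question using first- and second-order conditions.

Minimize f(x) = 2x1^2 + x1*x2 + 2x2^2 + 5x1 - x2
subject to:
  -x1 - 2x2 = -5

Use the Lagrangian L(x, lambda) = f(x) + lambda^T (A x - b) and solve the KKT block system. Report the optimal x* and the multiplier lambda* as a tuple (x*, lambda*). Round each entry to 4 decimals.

Form the Lagrangian:
  L(x, lambda) = (1/2) x^T Q x + c^T x + lambda^T (A x - b)
Stationarity (grad_x L = 0): Q x + c + A^T lambda = 0.
Primal feasibility: A x = b.

This gives the KKT block system:
  [ Q   A^T ] [ x     ]   [-c ]
  [ A    0  ] [ lambda ] = [ b ]

Solving the linear system:
  x*      = (-0.75, 2.875)
  lambda* = (4.875)
  f(x*)   = 8.875

x* = (-0.75, 2.875), lambda* = (4.875)


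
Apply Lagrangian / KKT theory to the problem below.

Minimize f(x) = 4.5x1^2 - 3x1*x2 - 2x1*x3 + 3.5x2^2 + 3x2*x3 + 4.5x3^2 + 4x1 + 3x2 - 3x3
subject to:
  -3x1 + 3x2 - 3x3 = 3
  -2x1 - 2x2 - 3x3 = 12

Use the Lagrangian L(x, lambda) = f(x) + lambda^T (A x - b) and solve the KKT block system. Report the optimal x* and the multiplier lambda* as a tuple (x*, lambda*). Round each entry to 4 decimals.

Form the Lagrangian:
  L(x, lambda) = (1/2) x^T Q x + c^T x + lambda^T (A x - b)
Stationarity (grad_x L = 0): Q x + c + A^T lambda = 0.
Primal feasibility: A x = b.

This gives the KKT block system:
  [ Q   A^T ] [ x     ]   [-c ]
  [ A    0  ] [ lambda ] = [ b ]

Solving the linear system:
  x*      = (-2.3806, -2.2761, -0.8955)
  lambda* = (-0.0547, -4.3209)
  f(x*)   = 19.1754

x* = (-2.3806, -2.2761, -0.8955), lambda* = (-0.0547, -4.3209)


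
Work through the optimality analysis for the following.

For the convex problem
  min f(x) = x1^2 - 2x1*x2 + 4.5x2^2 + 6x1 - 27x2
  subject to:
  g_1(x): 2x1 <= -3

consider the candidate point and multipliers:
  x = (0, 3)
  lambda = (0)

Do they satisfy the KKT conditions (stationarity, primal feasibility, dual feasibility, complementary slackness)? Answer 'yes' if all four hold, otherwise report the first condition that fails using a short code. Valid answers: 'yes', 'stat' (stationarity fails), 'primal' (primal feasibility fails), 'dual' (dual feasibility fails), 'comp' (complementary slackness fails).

Gradient of f: grad f(x) = Q x + c = (0, 0)
Constraint values g_i(x) = a_i^T x - b_i:
  g_1((0, 3)) = 3
Stationarity residual: grad f(x) + sum_i lambda_i a_i = (0, 0)
  -> stationarity OK
Primal feasibility (all g_i <= 0): FAILS
Dual feasibility (all lambda_i >= 0): OK
Complementary slackness (lambda_i * g_i(x) = 0 for all i): OK

Verdict: the first failing condition is primal_feasibility -> primal.

primal


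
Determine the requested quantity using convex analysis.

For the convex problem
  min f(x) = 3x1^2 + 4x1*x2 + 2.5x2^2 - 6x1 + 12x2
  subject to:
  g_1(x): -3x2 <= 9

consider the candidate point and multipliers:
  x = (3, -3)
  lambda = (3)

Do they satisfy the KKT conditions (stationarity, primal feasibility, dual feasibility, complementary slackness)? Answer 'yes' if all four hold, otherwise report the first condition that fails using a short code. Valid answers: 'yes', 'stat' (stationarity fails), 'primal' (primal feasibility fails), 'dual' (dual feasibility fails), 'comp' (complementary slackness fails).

Gradient of f: grad f(x) = Q x + c = (0, 9)
Constraint values g_i(x) = a_i^T x - b_i:
  g_1((3, -3)) = 0
Stationarity residual: grad f(x) + sum_i lambda_i a_i = (0, 0)
  -> stationarity OK
Primal feasibility (all g_i <= 0): OK
Dual feasibility (all lambda_i >= 0): OK
Complementary slackness (lambda_i * g_i(x) = 0 for all i): OK

Verdict: yes, KKT holds.

yes


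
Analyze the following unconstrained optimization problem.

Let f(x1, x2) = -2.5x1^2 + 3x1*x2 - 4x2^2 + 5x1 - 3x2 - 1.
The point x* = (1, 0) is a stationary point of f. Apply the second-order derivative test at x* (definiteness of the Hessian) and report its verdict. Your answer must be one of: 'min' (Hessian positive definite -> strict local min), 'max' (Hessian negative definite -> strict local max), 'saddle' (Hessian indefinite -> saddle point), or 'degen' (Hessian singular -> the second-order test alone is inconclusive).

Compute the Hessian H = grad^2 f:
  H = [[-5, 3], [3, -8]]
Verify stationarity: grad f(x*) = H x* + g = (0, 0).
Eigenvalues of H: -9.8541, -3.1459.
Both eigenvalues < 0, so H is negative definite -> x* is a strict local max.

max


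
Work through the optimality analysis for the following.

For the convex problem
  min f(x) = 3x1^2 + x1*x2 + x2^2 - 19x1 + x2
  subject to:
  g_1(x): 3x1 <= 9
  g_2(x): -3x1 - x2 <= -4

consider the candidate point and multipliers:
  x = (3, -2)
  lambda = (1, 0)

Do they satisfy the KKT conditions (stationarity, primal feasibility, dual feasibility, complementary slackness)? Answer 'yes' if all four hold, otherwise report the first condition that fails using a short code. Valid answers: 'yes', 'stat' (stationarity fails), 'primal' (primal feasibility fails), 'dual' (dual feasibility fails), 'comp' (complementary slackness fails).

Gradient of f: grad f(x) = Q x + c = (-3, 0)
Constraint values g_i(x) = a_i^T x - b_i:
  g_1((3, -2)) = 0
  g_2((3, -2)) = -3
Stationarity residual: grad f(x) + sum_i lambda_i a_i = (0, 0)
  -> stationarity OK
Primal feasibility (all g_i <= 0): OK
Dual feasibility (all lambda_i >= 0): OK
Complementary slackness (lambda_i * g_i(x) = 0 for all i): OK

Verdict: yes, KKT holds.

yes


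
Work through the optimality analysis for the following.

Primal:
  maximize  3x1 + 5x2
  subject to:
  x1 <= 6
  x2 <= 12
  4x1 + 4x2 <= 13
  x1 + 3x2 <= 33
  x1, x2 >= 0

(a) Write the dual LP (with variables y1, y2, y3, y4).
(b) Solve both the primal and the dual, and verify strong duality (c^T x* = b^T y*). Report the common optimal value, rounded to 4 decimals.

The standard primal-dual pair for 'max c^T x s.t. A x <= b, x >= 0' is:
  Dual:  min b^T y  s.t.  A^T y >= c,  y >= 0.

So the dual LP is:
  minimize  6y1 + 12y2 + 13y3 + 33y4
  subject to:
    y1 + 4y3 + y4 >= 3
    y2 + 4y3 + 3y4 >= 5
    y1, y2, y3, y4 >= 0

Solving the primal: x* = (0, 3.25).
  primal value c^T x* = 16.25.
Solving the dual: y* = (0, 0, 1.25, 0).
  dual value b^T y* = 16.25.
Strong duality: c^T x* = b^T y*. Confirmed.

16.25


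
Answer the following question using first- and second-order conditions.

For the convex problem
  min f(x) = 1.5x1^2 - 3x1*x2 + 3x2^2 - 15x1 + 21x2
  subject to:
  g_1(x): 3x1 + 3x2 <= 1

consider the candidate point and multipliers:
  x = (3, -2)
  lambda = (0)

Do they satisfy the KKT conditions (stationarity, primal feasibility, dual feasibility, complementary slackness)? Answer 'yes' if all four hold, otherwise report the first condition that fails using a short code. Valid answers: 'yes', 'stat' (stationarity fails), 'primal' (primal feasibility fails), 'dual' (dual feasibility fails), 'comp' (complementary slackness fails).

Gradient of f: grad f(x) = Q x + c = (0, 0)
Constraint values g_i(x) = a_i^T x - b_i:
  g_1((3, -2)) = 2
Stationarity residual: grad f(x) + sum_i lambda_i a_i = (0, 0)
  -> stationarity OK
Primal feasibility (all g_i <= 0): FAILS
Dual feasibility (all lambda_i >= 0): OK
Complementary slackness (lambda_i * g_i(x) = 0 for all i): OK

Verdict: the first failing condition is primal_feasibility -> primal.

primal


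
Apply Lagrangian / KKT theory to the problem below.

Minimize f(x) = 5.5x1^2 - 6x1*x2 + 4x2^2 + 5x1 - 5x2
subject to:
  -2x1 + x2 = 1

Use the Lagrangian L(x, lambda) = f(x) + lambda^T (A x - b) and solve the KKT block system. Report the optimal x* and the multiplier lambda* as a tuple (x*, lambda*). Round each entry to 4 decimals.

Form the Lagrangian:
  L(x, lambda) = (1/2) x^T Q x + c^T x + lambda^T (A x - b)
Stationarity (grad_x L = 0): Q x + c + A^T lambda = 0.
Primal feasibility: A x = b.

This gives the KKT block system:
  [ Q   A^T ] [ x     ]   [-c ]
  [ A    0  ] [ lambda ] = [ b ]

Solving the linear system:
  x*      = (-0.2632, 0.4737)
  lambda* = (-0.3684)
  f(x*)   = -1.6579

x* = (-0.2632, 0.4737), lambda* = (-0.3684)


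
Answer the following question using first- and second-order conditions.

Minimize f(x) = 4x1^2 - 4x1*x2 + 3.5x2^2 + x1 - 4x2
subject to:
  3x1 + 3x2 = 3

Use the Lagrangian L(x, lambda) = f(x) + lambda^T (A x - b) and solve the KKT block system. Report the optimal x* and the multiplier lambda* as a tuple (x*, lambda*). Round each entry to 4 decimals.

Form the Lagrangian:
  L(x, lambda) = (1/2) x^T Q x + c^T x + lambda^T (A x - b)
Stationarity (grad_x L = 0): Q x + c + A^T lambda = 0.
Primal feasibility: A x = b.

This gives the KKT block system:
  [ Q   A^T ] [ x     ]   [-c ]
  [ A    0  ] [ lambda ] = [ b ]

Solving the linear system:
  x*      = (0.2609, 0.7391)
  lambda* = (-0.0435)
  f(x*)   = -1.2826

x* = (0.2609, 0.7391), lambda* = (-0.0435)


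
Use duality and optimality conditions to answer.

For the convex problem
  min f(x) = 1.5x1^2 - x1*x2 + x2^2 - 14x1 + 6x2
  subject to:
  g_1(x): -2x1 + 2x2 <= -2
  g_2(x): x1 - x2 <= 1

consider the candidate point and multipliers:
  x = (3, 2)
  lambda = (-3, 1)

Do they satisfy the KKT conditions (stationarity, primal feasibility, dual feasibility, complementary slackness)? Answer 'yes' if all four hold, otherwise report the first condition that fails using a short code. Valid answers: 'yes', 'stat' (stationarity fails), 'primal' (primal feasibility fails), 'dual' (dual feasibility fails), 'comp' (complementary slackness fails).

Gradient of f: grad f(x) = Q x + c = (-7, 7)
Constraint values g_i(x) = a_i^T x - b_i:
  g_1((3, 2)) = 0
  g_2((3, 2)) = 0
Stationarity residual: grad f(x) + sum_i lambda_i a_i = (0, 0)
  -> stationarity OK
Primal feasibility (all g_i <= 0): OK
Dual feasibility (all lambda_i >= 0): FAILS
Complementary slackness (lambda_i * g_i(x) = 0 for all i): OK

Verdict: the first failing condition is dual_feasibility -> dual.

dual


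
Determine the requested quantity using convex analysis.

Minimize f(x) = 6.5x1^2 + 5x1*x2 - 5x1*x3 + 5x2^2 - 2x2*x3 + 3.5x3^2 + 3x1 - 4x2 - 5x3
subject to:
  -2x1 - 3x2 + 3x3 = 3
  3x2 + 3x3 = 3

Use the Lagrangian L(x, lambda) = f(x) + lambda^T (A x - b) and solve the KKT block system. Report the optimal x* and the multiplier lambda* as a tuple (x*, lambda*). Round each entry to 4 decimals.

Form the Lagrangian:
  L(x, lambda) = (1/2) x^T Q x + c^T x + lambda^T (A x - b)
Stationarity (grad_x L = 0): Q x + c + A^T lambda = 0.
Primal feasibility: A x = b.

This gives the KKT block system:
  [ Q   A^T ] [ x     ]   [-c ]
  [ A    0  ] [ lambda ] = [ b ]

Solving the linear system:
  x*      = (-0.0769, 0.0256, 0.9744)
  lambda* = (-1.3718, 0.6538)
  f(x*)   = -1.5256

x* = (-0.0769, 0.0256, 0.9744), lambda* = (-1.3718, 0.6538)


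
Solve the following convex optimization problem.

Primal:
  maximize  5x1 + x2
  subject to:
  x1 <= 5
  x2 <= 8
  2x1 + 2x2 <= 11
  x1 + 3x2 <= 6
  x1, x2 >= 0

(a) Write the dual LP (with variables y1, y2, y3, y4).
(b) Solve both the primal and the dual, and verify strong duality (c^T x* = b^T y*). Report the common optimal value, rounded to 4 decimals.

The standard primal-dual pair for 'max c^T x s.t. A x <= b, x >= 0' is:
  Dual:  min b^T y  s.t.  A^T y >= c,  y >= 0.

So the dual LP is:
  minimize  5y1 + 8y2 + 11y3 + 6y4
  subject to:
    y1 + 2y3 + y4 >= 5
    y2 + 2y3 + 3y4 >= 1
    y1, y2, y3, y4 >= 0

Solving the primal: x* = (5, 0.3333).
  primal value c^T x* = 25.3333.
Solving the dual: y* = (4.6667, 0, 0, 0.3333).
  dual value b^T y* = 25.3333.
Strong duality: c^T x* = b^T y*. Confirmed.

25.3333


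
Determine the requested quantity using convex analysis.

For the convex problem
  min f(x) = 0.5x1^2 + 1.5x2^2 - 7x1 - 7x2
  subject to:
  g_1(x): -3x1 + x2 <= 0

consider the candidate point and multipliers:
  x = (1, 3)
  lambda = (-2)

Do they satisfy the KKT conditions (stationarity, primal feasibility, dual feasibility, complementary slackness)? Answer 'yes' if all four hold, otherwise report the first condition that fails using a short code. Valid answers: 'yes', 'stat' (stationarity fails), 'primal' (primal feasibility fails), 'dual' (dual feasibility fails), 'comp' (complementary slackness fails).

Gradient of f: grad f(x) = Q x + c = (-6, 2)
Constraint values g_i(x) = a_i^T x - b_i:
  g_1((1, 3)) = 0
Stationarity residual: grad f(x) + sum_i lambda_i a_i = (0, 0)
  -> stationarity OK
Primal feasibility (all g_i <= 0): OK
Dual feasibility (all lambda_i >= 0): FAILS
Complementary slackness (lambda_i * g_i(x) = 0 for all i): OK

Verdict: the first failing condition is dual_feasibility -> dual.

dual


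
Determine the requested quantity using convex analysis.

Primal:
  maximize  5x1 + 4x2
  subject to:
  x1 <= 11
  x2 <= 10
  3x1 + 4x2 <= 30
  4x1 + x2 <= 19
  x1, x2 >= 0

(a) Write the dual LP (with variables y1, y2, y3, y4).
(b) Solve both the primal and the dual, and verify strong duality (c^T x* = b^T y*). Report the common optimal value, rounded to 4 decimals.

The standard primal-dual pair for 'max c^T x s.t. A x <= b, x >= 0' is:
  Dual:  min b^T y  s.t.  A^T y >= c,  y >= 0.

So the dual LP is:
  minimize  11y1 + 10y2 + 30y3 + 19y4
  subject to:
    y1 + 3y3 + 4y4 >= 5
    y2 + 4y3 + y4 >= 4
    y1, y2, y3, y4 >= 0

Solving the primal: x* = (3.5385, 4.8462).
  primal value c^T x* = 37.0769.
Solving the dual: y* = (0, 0, 0.8462, 0.6154).
  dual value b^T y* = 37.0769.
Strong duality: c^T x* = b^T y*. Confirmed.

37.0769


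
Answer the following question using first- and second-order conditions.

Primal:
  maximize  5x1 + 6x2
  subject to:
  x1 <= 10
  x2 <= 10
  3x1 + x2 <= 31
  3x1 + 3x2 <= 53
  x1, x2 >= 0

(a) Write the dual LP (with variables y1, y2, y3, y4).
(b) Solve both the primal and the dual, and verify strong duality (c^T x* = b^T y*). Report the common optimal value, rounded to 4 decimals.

The standard primal-dual pair for 'max c^T x s.t. A x <= b, x >= 0' is:
  Dual:  min b^T y  s.t.  A^T y >= c,  y >= 0.

So the dual LP is:
  minimize  10y1 + 10y2 + 31y3 + 53y4
  subject to:
    y1 + 3y3 + 3y4 >= 5
    y2 + y3 + 3y4 >= 6
    y1, y2, y3, y4 >= 0

Solving the primal: x* = (7, 10).
  primal value c^T x* = 95.
Solving the dual: y* = (0, 4.3333, 1.6667, 0).
  dual value b^T y* = 95.
Strong duality: c^T x* = b^T y*. Confirmed.

95


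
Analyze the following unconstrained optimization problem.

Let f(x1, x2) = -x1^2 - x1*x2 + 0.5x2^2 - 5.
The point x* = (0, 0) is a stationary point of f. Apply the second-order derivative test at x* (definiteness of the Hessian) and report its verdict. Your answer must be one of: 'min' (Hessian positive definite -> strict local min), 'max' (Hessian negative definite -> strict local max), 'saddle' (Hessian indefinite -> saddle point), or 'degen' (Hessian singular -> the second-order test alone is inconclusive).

Compute the Hessian H = grad^2 f:
  H = [[-2, -1], [-1, 1]]
Verify stationarity: grad f(x*) = H x* + g = (0, 0).
Eigenvalues of H: -2.3028, 1.3028.
Eigenvalues have mixed signs, so H is indefinite -> x* is a saddle point.

saddle


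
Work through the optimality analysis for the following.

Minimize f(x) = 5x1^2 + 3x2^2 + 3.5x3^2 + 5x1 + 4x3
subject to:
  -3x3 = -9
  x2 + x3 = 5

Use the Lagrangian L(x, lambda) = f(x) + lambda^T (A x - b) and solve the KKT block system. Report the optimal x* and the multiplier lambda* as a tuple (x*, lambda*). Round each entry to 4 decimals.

Form the Lagrangian:
  L(x, lambda) = (1/2) x^T Q x + c^T x + lambda^T (A x - b)
Stationarity (grad_x L = 0): Q x + c + A^T lambda = 0.
Primal feasibility: A x = b.

This gives the KKT block system:
  [ Q   A^T ] [ x     ]   [-c ]
  [ A    0  ] [ lambda ] = [ b ]

Solving the linear system:
  x*      = (-0.5, 2, 3)
  lambda* = (4.3333, -12)
  f(x*)   = 54.25

x* = (-0.5, 2, 3), lambda* = (4.3333, -12)


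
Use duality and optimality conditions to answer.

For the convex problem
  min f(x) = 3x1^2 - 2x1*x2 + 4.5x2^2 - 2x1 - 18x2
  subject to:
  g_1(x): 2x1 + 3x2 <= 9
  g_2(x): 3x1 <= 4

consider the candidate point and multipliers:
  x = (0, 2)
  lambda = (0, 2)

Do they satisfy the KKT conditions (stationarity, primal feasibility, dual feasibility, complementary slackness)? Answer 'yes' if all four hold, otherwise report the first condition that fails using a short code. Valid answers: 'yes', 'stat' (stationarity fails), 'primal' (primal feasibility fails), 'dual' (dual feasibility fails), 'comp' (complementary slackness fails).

Gradient of f: grad f(x) = Q x + c = (-6, 0)
Constraint values g_i(x) = a_i^T x - b_i:
  g_1((0, 2)) = -3
  g_2((0, 2)) = -4
Stationarity residual: grad f(x) + sum_i lambda_i a_i = (0, 0)
  -> stationarity OK
Primal feasibility (all g_i <= 0): OK
Dual feasibility (all lambda_i >= 0): OK
Complementary slackness (lambda_i * g_i(x) = 0 for all i): FAILS

Verdict: the first failing condition is complementary_slackness -> comp.

comp


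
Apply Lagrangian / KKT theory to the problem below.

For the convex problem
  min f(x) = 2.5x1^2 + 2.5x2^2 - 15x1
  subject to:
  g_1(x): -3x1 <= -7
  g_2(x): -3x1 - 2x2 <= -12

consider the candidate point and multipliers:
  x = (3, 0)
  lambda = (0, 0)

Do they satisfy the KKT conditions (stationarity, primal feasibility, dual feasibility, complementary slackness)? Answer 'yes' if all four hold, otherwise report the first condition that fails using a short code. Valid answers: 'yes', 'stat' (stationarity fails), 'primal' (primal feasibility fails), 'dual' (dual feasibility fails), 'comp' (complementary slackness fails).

Gradient of f: grad f(x) = Q x + c = (0, 0)
Constraint values g_i(x) = a_i^T x - b_i:
  g_1((3, 0)) = -2
  g_2((3, 0)) = 3
Stationarity residual: grad f(x) + sum_i lambda_i a_i = (0, 0)
  -> stationarity OK
Primal feasibility (all g_i <= 0): FAILS
Dual feasibility (all lambda_i >= 0): OK
Complementary slackness (lambda_i * g_i(x) = 0 for all i): OK

Verdict: the first failing condition is primal_feasibility -> primal.

primal


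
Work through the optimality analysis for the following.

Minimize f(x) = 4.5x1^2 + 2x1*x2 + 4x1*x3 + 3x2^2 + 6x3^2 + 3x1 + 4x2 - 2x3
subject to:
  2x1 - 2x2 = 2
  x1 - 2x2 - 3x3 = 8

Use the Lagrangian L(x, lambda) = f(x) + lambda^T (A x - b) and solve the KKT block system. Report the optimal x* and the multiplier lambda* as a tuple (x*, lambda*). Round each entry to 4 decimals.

Form the Lagrangian:
  L(x, lambda) = (1/2) x^T Q x + c^T x + lambda^T (A x - b)
Stationarity (grad_x L = 0): Q x + c + A^T lambda = 0.
Primal feasibility: A x = b.

This gives the KKT block system:
  [ Q   A^T ] [ x     ]   [-c ]
  [ A    0  ] [ lambda ] = [ b ]

Solving the linear system:
  x*      = (0.0189, -0.9811, -2.0063)
  lambda* = (7.7421, -8.6667)
  f(x*)   = 26.9969

x* = (0.0189, -0.9811, -2.0063), lambda* = (7.7421, -8.6667)


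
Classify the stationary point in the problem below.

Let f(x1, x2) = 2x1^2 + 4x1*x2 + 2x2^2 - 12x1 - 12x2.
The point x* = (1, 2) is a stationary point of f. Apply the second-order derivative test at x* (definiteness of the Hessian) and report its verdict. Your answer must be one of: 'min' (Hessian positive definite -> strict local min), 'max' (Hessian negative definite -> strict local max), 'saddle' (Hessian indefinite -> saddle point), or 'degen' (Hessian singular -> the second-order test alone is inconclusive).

Compute the Hessian H = grad^2 f:
  H = [[4, 4], [4, 4]]
Verify stationarity: grad f(x*) = H x* + g = (0, 0).
Eigenvalues of H: 0, 8.
H has a zero eigenvalue (singular; positive semidefinite but not definite), so H is neither positive definite, negative definite, nor indefinite. The second-order test alone is inconclusive -> degen.
(Indeed, f is constant along the null direction of H through x*, so x* is not a strict local extremum.)

degen


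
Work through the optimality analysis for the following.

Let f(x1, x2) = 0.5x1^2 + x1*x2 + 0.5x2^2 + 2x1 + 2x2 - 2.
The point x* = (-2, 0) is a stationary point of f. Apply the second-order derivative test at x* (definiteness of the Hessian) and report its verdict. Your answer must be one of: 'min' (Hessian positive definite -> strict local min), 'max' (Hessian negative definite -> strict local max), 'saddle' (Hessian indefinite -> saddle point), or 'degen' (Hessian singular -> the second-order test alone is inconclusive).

Compute the Hessian H = grad^2 f:
  H = [[1, 1], [1, 1]]
Verify stationarity: grad f(x*) = H x* + g = (0, 0).
Eigenvalues of H: 0, 2.
H has a zero eigenvalue (singular; positive semidefinite but not definite), so H is neither positive definite, negative definite, nor indefinite. The second-order test alone is inconclusive -> degen.
(Indeed, f is constant along the null direction of H through x*, so x* is not a strict local extremum.)

degen


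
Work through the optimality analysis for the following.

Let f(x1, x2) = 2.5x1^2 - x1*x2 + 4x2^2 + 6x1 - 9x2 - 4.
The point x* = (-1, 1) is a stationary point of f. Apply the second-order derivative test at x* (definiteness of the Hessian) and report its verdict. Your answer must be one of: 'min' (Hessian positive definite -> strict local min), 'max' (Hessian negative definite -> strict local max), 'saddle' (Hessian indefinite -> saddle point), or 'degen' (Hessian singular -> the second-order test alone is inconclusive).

Compute the Hessian H = grad^2 f:
  H = [[5, -1], [-1, 8]]
Verify stationarity: grad f(x*) = H x* + g = (0, 0).
Eigenvalues of H: 4.6972, 8.3028.
Both eigenvalues > 0, so H is positive definite -> x* is a strict local min.

min


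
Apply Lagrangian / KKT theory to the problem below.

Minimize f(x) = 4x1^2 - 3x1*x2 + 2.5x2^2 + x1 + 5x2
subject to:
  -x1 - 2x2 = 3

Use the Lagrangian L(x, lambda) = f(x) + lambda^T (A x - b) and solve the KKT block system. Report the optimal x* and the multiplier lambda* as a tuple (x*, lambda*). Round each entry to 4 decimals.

Form the Lagrangian:
  L(x, lambda) = (1/2) x^T Q x + c^T x + lambda^T (A x - b)
Stationarity (grad_x L = 0): Q x + c + A^T lambda = 0.
Primal feasibility: A x = b.

This gives the KKT block system:
  [ Q   A^T ] [ x     ]   [-c ]
  [ A    0  ] [ lambda ] = [ b ]

Solving the linear system:
  x*      = (-0.551, -1.2245)
  lambda* = (0.2653)
  f(x*)   = -3.7347

x* = (-0.551, -1.2245), lambda* = (0.2653)


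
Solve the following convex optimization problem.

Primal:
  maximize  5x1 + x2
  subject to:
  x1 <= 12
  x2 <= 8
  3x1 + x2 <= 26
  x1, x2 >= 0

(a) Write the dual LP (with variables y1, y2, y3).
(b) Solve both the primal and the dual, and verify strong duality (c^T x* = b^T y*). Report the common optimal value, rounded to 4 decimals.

The standard primal-dual pair for 'max c^T x s.t. A x <= b, x >= 0' is:
  Dual:  min b^T y  s.t.  A^T y >= c,  y >= 0.

So the dual LP is:
  minimize  12y1 + 8y2 + 26y3
  subject to:
    y1 + 3y3 >= 5
    y2 + y3 >= 1
    y1, y2, y3 >= 0

Solving the primal: x* = (8.6667, 0).
  primal value c^T x* = 43.3333.
Solving the dual: y* = (0, 0, 1.6667).
  dual value b^T y* = 43.3333.
Strong duality: c^T x* = b^T y*. Confirmed.

43.3333


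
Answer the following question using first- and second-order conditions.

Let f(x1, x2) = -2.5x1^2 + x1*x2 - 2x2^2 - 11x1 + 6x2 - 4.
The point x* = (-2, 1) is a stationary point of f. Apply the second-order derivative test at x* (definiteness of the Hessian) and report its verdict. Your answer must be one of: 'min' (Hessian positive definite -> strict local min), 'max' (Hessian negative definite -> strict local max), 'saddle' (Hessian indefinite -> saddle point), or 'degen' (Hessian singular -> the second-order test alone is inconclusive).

Compute the Hessian H = grad^2 f:
  H = [[-5, 1], [1, -4]]
Verify stationarity: grad f(x*) = H x* + g = (0, 0).
Eigenvalues of H: -5.618, -3.382.
Both eigenvalues < 0, so H is negative definite -> x* is a strict local max.

max


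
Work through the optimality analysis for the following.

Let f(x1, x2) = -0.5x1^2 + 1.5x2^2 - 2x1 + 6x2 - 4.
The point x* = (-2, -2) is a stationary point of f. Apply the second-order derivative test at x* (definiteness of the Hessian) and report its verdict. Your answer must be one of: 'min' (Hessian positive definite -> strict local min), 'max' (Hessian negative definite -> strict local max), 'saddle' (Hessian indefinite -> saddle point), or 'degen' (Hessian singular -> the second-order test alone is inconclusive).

Compute the Hessian H = grad^2 f:
  H = [[-1, 0], [0, 3]]
Verify stationarity: grad f(x*) = H x* + g = (0, 0).
Eigenvalues of H: -1, 3.
Eigenvalues have mixed signs, so H is indefinite -> x* is a saddle point.

saddle


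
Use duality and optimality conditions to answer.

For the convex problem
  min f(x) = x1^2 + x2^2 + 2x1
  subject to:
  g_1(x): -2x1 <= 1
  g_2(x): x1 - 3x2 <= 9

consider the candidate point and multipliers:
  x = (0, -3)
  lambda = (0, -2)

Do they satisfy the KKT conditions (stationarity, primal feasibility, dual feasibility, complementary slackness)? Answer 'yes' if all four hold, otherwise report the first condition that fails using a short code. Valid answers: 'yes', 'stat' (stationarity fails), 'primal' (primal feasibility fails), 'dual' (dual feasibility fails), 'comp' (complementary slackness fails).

Gradient of f: grad f(x) = Q x + c = (2, -6)
Constraint values g_i(x) = a_i^T x - b_i:
  g_1((0, -3)) = -1
  g_2((0, -3)) = 0
Stationarity residual: grad f(x) + sum_i lambda_i a_i = (0, 0)
  -> stationarity OK
Primal feasibility (all g_i <= 0): OK
Dual feasibility (all lambda_i >= 0): FAILS
Complementary slackness (lambda_i * g_i(x) = 0 for all i): OK

Verdict: the first failing condition is dual_feasibility -> dual.

dual


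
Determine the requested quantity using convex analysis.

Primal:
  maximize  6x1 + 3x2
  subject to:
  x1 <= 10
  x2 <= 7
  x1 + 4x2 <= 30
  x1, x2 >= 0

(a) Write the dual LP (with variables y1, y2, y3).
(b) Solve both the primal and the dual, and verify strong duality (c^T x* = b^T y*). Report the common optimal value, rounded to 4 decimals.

The standard primal-dual pair for 'max c^T x s.t. A x <= b, x >= 0' is:
  Dual:  min b^T y  s.t.  A^T y >= c,  y >= 0.

So the dual LP is:
  minimize  10y1 + 7y2 + 30y3
  subject to:
    y1 + y3 >= 6
    y2 + 4y3 >= 3
    y1, y2, y3 >= 0

Solving the primal: x* = (10, 5).
  primal value c^T x* = 75.
Solving the dual: y* = (5.25, 0, 0.75).
  dual value b^T y* = 75.
Strong duality: c^T x* = b^T y*. Confirmed.

75


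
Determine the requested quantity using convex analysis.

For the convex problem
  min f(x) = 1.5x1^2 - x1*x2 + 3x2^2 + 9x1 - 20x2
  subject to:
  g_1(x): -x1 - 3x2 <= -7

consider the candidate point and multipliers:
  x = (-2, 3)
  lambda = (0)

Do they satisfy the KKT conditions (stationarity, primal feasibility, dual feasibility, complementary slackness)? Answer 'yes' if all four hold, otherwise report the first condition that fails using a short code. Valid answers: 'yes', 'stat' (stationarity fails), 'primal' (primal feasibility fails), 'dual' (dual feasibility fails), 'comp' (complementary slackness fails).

Gradient of f: grad f(x) = Q x + c = (0, 0)
Constraint values g_i(x) = a_i^T x - b_i:
  g_1((-2, 3)) = 0
Stationarity residual: grad f(x) + sum_i lambda_i a_i = (0, 0)
  -> stationarity OK
Primal feasibility (all g_i <= 0): OK
Dual feasibility (all lambda_i >= 0): OK
Complementary slackness (lambda_i * g_i(x) = 0 for all i): OK

Verdict: yes, KKT holds.

yes


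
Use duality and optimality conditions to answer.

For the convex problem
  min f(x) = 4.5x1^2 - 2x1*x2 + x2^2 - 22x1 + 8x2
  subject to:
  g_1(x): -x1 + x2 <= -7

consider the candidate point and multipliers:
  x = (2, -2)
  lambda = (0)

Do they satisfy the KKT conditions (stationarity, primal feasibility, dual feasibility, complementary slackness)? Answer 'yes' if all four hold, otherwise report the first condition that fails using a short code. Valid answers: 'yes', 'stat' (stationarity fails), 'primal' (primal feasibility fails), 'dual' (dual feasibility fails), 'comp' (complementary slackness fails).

Gradient of f: grad f(x) = Q x + c = (0, 0)
Constraint values g_i(x) = a_i^T x - b_i:
  g_1((2, -2)) = 3
Stationarity residual: grad f(x) + sum_i lambda_i a_i = (0, 0)
  -> stationarity OK
Primal feasibility (all g_i <= 0): FAILS
Dual feasibility (all lambda_i >= 0): OK
Complementary slackness (lambda_i * g_i(x) = 0 for all i): OK

Verdict: the first failing condition is primal_feasibility -> primal.

primal


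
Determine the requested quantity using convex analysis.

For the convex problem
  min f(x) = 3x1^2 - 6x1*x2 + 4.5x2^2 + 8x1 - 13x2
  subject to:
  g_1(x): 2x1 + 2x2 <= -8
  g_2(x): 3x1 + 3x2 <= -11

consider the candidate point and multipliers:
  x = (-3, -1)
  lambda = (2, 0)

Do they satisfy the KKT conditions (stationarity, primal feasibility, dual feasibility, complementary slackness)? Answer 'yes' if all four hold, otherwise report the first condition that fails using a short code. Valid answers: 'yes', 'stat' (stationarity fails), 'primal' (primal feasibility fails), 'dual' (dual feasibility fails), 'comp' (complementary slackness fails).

Gradient of f: grad f(x) = Q x + c = (-4, -4)
Constraint values g_i(x) = a_i^T x - b_i:
  g_1((-3, -1)) = 0
  g_2((-3, -1)) = -1
Stationarity residual: grad f(x) + sum_i lambda_i a_i = (0, 0)
  -> stationarity OK
Primal feasibility (all g_i <= 0): OK
Dual feasibility (all lambda_i >= 0): OK
Complementary slackness (lambda_i * g_i(x) = 0 for all i): OK

Verdict: yes, KKT holds.

yes


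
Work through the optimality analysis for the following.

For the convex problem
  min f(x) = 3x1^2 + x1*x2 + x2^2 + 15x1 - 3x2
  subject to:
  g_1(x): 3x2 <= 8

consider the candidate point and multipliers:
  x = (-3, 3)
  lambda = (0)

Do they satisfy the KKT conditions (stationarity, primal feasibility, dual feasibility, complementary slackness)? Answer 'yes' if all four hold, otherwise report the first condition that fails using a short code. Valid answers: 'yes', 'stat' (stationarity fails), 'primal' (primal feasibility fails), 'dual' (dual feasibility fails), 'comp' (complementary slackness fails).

Gradient of f: grad f(x) = Q x + c = (0, 0)
Constraint values g_i(x) = a_i^T x - b_i:
  g_1((-3, 3)) = 1
Stationarity residual: grad f(x) + sum_i lambda_i a_i = (0, 0)
  -> stationarity OK
Primal feasibility (all g_i <= 0): FAILS
Dual feasibility (all lambda_i >= 0): OK
Complementary slackness (lambda_i * g_i(x) = 0 for all i): OK

Verdict: the first failing condition is primal_feasibility -> primal.

primal


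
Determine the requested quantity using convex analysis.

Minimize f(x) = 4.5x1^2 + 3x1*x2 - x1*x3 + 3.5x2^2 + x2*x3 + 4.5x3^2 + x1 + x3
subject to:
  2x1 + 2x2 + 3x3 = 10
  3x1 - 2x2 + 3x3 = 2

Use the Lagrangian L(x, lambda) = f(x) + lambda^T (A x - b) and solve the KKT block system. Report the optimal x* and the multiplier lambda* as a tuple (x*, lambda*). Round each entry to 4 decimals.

Form the Lagrangian:
  L(x, lambda) = (1/2) x^T Q x + c^T x + lambda^T (A x - b)
Stationarity (grad_x L = 0): Q x + c + A^T lambda = 0.
Primal feasibility: A x = b.

This gives the KKT block system:
  [ Q   A^T ] [ x     ]   [-c ]
  [ A    0  ] [ lambda ] = [ b ]

Solving the linear system:
  x*      = (0.461, 2.1153, 1.6158)
  lambda* = (-7.3175, 1.5853)
  f(x*)   = 36.0407

x* = (0.461, 2.1153, 1.6158), lambda* = (-7.3175, 1.5853)
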